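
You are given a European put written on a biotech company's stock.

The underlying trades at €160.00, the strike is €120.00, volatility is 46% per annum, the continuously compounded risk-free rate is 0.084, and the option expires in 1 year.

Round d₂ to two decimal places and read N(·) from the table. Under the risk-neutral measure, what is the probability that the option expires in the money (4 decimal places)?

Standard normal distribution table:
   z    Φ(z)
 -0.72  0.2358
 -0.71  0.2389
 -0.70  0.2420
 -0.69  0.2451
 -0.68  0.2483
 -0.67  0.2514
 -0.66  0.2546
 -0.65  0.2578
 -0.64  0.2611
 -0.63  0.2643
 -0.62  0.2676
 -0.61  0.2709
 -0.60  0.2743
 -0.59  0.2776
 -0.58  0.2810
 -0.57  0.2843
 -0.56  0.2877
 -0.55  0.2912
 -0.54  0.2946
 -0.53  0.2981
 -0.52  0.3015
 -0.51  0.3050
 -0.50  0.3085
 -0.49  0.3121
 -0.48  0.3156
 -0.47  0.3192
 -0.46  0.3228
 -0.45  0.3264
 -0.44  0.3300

0.2810

T = 1;  σ√T = 0.4600
d₁ = [ln(160/120) + (0.084 + ½·0.46²)·1] / (σ√T) = (0.2877 + 0.1898) / 0.4600 = 1.0380 which rounds to 1.04
d₂ = 1.0380 − 0.4600 = 0.5780 which rounds to 0.58
Pr(exercise) under Q = N(−d₂) = N(-0.58) = 0.2810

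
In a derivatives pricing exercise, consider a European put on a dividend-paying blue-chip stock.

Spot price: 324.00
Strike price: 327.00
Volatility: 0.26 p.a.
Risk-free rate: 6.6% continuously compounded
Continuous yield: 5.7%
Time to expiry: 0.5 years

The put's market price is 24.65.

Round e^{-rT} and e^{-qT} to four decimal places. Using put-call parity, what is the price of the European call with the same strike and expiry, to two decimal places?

23.17

e^(−qT) = e^(−0.057·0.5) = 0.9719;  e^(−rT) = e^(−0.066·0.5) = 0.9675
Put-call parity: C − P = S·e^(−qT) − K·e^(−rT) = 324·0.9719 − 327·0.9675 = 314.8956 − 316.3725 = -1.4769
C = P + (C − P) = 24.65 + (-1.4769) = 23.1731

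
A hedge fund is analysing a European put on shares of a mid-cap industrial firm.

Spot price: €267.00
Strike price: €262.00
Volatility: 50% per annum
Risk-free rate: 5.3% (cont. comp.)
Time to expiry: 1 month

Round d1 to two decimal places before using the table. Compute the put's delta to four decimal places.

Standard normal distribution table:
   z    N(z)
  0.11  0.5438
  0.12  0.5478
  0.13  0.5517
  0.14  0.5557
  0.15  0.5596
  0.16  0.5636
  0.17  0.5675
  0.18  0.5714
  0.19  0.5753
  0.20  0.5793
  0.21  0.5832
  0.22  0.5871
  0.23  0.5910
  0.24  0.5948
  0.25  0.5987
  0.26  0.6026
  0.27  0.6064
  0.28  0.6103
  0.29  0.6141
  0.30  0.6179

-0.4090

σ√T = 0.5 × 0.2887 = 0.1443
d₁ = [ln(267/262) + (0.053 + ½·0.5²)·0.08333] / (σ√T) = (0.0189 + 0.0148) / 0.1443 = 0.2337 which rounds to 0.23
N(d₁) = N(0.23) = 0.5910
Δ_put = N(d₁) − 1 = 0.5910 − 1 = -0.4090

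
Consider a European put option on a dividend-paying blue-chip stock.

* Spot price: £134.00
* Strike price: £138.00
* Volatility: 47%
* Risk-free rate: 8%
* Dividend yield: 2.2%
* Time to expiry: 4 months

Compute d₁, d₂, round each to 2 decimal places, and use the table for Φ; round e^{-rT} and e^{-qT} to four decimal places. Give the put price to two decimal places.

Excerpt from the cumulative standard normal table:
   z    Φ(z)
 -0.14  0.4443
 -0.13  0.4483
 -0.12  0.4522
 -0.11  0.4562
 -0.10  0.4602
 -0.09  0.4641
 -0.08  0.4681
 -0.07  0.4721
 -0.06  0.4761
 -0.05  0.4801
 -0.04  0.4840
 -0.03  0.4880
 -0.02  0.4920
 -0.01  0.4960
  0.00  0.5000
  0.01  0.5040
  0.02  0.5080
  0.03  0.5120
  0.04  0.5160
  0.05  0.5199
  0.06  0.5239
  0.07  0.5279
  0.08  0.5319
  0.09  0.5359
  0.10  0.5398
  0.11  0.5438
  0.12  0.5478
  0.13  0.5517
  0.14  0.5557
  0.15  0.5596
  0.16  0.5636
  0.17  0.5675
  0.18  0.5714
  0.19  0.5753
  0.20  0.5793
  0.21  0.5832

σ√T = 0.47·√0.3333 = 0.2714
ln(S/K) + (r − q + σ²/2)T = ln(134/138) + (0.08 − 0.022 + 0.47²/2)·0.3333 = -0.0294 + 0.0561 = 0.0267
d₁ = 0.0267 / 0.2714 = 0.0985 ⇒ 0.10
d₂ = d₁ − σ√T = 0.0985 − 0.2714 = -0.1728 ⇒ -0.17
e^(−qT) = e^(−0.022·0.3333) = 0.9927;  e^(−rT) = e^(−0.08·0.3333) = 0.9737
P = 138·0.9737·N(0.17) − 134·0.9927·N(-0.10) = 138·0.9737·0.5675 − 134·0.9927·0.4602 = 76.2553 − 61.2166 = 15.0387

£15.04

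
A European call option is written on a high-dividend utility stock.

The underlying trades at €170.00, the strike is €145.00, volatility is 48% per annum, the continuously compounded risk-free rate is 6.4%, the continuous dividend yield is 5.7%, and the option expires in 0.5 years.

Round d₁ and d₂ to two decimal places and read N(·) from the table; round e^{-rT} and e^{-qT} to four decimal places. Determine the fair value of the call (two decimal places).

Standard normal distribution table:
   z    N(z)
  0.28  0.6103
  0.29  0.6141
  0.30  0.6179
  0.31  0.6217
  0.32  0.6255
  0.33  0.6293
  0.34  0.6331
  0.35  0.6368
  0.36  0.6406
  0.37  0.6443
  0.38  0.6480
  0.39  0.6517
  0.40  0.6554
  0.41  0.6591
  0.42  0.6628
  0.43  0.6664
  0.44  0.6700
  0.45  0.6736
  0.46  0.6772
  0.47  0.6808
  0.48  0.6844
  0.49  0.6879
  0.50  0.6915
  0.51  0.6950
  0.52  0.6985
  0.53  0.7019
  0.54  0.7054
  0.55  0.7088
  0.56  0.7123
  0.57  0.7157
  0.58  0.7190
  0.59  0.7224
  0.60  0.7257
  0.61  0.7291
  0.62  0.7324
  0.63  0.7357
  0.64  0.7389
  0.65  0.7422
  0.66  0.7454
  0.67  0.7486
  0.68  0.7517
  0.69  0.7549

€35.32

σ√T = 0.48·√0.5 = 0.3394
d₁ = [ln(170/145) + (0.064 − 0.057 + 0.48²/2)·0.5] / 0.3394 = [0.1591 + 0.0611] / 0.3394 = 0.6487 which rounds to 0.65
d₂ = d₁ − σ√T = 0.6487 − 0.3394 = 0.3093 which rounds to 0.31
e^(−qT) = e^(−0.057·0.5) = 0.9719;  e^(−rT) = e^(−0.064·0.5) = 0.9685
N(d₁) = N(0.65) = 0.7422;  N(d₂) = N(0.31) = 0.6217
C = 170·0.9719·0.7422 − 145·0.9685·0.6217 = 122.6285 − 87.3069 = 35.3216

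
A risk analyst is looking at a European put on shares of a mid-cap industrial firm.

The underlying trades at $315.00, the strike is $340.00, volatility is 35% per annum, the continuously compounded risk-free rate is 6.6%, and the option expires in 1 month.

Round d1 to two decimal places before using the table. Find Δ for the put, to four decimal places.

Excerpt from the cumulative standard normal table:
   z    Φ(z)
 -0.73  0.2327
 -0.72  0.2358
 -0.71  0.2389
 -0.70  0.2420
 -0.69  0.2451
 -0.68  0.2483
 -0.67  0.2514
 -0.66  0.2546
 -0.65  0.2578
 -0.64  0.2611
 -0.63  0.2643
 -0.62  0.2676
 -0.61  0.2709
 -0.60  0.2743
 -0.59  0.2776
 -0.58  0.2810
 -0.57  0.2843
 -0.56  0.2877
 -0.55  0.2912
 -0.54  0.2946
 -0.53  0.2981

σ√T = 0.35 × 0.2887 = 0.1010
d₁ = [ln(315/340) + (0.066 + 0.35²/2)·0.08333] / 0.1010 = [-0.0764 + 0.0106] / 0.1010 = -0.6509 → -0.65
N(d₁) = N(-0.65) = 0.2578
Δ_put = N(d₁) − 1 = 0.2578 − 1 = -0.7422

-0.7422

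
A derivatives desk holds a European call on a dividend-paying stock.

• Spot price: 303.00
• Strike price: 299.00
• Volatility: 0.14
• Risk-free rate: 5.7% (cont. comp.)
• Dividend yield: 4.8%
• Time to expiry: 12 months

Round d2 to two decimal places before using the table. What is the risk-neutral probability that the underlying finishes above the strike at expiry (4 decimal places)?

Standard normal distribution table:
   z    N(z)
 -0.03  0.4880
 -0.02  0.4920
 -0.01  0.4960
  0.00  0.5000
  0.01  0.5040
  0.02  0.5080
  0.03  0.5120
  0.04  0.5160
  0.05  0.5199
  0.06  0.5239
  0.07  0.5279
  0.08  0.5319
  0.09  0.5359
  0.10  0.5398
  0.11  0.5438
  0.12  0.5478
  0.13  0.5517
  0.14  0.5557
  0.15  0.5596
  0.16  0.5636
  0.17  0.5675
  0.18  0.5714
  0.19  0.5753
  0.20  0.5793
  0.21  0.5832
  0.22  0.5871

0.5359

σ√T = 0.14 × 1.0000 = 0.1400
d₁ = [ln(303/299) + (0.057 − 0.048 + ½·0.14²)·1] / (σ√T) = (0.0133 + 0.0188) / 0.1400 = 0.2292 → 0.23
d₂ = 0.2292 − 0.1400 = 0.0892 → 0.09
Pr(exercise) under Q = N(d₂) = 0.5359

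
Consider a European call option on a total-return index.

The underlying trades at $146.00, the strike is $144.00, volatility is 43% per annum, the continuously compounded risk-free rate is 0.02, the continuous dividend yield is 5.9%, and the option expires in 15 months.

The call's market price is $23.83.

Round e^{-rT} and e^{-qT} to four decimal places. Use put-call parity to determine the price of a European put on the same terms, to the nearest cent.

$28.65

exp(−qT) = exp(−0.059·1.25) = 0.9289;  exp(−rT) = exp(−0.02·1.25) = 0.9753
Put-call parity: C − P = S·e^(−qT) − K·e^(−rT) = 146·0.9289 − 144·0.9753 = 135.6194 − 140.4432 = -4.8238
P = C − (C − P) = 23.83 − (-4.8238) = 28.6538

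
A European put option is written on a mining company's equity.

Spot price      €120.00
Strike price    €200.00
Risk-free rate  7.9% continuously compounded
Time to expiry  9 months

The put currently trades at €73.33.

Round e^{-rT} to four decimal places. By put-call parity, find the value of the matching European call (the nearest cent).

€4.83

e^(−rT) = e^(−0.079·0.75) = 0.9425
Put-call parity: C − P = S − K·e^(−rT) = 120 − 200·0.9425 = 120 − 188.5000 = -68.5000
C = P + (C − P) = 73.33 + (-68.5000) = 4.8300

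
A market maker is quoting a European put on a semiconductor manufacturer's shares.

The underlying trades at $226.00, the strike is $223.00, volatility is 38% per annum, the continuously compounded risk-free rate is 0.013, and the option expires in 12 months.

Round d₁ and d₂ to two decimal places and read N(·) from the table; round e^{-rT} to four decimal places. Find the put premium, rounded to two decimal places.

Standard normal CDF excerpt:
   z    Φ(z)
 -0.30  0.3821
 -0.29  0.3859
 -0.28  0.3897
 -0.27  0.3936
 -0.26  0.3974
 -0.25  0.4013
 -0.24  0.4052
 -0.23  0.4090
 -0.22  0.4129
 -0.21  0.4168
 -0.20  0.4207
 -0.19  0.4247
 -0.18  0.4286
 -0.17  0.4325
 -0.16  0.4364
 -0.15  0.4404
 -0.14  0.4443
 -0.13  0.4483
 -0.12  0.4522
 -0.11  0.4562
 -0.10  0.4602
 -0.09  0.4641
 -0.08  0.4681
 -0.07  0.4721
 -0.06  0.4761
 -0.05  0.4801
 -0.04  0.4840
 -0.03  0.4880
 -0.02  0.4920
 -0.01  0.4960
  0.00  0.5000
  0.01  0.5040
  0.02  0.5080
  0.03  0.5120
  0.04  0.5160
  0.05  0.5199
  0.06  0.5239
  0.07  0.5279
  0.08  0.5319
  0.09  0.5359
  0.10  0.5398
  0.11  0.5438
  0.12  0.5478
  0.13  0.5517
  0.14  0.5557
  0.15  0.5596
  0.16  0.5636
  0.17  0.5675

T = 1;  σ√T = 0.3800
ln(S/K) + (r + σ²/2)T = ln(226/223) + (0.013 + 0.38²/2)·1 = 0.0134 + 0.0852 = 0.0986
d₁ = 0.0986 / 0.3800 = 0.2594 → 0.26
d₂ = d₁ − σ√T = 0.2594 − 0.3800 = -0.1206 → -0.12
exp(−rT) = exp(−0.013·1) = 0.9871
P = 223·0.9871·N(0.12) − 226·N(-0.26) = 223·0.9871·0.5478 − 226·0.3974 = 120.5835 − 89.8124 = 30.7711

$30.77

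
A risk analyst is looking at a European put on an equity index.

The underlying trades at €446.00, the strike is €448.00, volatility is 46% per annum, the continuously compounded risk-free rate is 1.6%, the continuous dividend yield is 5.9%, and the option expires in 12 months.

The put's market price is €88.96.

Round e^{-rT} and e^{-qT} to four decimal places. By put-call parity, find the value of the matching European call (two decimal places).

€68.53

e^(−qT) = e^(−0.059·1) = 0.9427;  e^(−rT) = e^(−0.016·1) = 0.9841
Put-call parity: C − P = S·e^(−qT) − K·e^(−rT) = 446·0.9427 − 448·0.9841 = 420.4442 − 440.8768 = -20.4326
C = P + (C − P) = 88.96 + (-20.4326) = 68.5274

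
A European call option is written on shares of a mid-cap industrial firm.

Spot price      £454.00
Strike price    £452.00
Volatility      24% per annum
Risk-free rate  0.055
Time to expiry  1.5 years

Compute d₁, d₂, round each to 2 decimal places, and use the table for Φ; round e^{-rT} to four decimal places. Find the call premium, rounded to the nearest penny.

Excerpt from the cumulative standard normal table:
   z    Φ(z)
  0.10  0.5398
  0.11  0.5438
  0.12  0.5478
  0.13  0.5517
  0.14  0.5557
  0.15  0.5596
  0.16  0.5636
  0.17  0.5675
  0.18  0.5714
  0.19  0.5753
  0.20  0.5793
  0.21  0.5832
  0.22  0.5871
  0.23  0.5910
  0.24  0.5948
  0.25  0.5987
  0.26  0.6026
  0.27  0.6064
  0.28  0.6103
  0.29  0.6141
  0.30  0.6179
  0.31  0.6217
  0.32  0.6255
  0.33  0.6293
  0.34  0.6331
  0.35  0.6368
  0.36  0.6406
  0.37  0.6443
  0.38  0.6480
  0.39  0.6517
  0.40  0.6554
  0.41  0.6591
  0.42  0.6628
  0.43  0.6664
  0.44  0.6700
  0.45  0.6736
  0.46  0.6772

£71.27

T = 1.5;  σ√T = 0.2939
d₁ = [ln(454/452) + (0.055 + 0.24²/2)·1.5] / 0.2939 = [0.0044 + 0.1257] / 0.2939 = 0.4427 ≈ 0.44
d₂ = d₁ − σ√T = 0.4427 − 0.2939 = 0.1487 ≈ 0.15
e^(−rT) = e^(−0.055·1.5) = 0.9208
C = 454·N(0.44) − 452·0.9208·N(0.15) = 454·0.6700 − 452·0.9208·0.5596 = 304.1800 − 232.9064 = 71.2736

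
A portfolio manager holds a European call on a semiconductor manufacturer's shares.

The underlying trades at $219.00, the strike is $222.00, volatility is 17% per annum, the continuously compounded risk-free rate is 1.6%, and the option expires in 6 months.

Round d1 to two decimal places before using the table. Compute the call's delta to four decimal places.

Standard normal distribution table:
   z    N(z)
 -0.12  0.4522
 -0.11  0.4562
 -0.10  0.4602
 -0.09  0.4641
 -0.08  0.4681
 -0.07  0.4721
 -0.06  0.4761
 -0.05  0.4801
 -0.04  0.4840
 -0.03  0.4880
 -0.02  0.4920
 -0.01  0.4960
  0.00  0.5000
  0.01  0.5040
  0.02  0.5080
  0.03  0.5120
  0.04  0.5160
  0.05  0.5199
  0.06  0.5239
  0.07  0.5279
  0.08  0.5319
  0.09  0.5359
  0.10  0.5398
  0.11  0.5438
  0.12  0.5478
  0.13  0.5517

0.5040

σ√T = 0.17·√0.5 = 0.1202
ln(S/K) + (r + σ²/2)T = ln(219/222) + (0.016 + 0.17²/2)·0.5 = -0.0136 + 0.0152 = 0.0016
d₁ = 0.0016 / 0.1202 = 0.0135 ⇒ 0.01
N(d₁) = N(0.01) = 0.5040
Δ_call = N(d₁) = 0.5040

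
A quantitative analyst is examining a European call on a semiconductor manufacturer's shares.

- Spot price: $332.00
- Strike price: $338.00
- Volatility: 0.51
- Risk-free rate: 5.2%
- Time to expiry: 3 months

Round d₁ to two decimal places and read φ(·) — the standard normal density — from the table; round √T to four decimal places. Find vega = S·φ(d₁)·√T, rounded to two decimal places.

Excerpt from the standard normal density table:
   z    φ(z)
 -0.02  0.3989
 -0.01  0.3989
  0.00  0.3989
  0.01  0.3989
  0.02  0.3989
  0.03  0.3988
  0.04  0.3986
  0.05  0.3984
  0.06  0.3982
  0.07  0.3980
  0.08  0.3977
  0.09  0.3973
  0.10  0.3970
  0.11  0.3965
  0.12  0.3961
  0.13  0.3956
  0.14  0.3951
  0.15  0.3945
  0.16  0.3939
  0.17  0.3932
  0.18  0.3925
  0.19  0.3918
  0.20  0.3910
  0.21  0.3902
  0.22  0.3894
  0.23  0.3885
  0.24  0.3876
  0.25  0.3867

σ√T = 0.51 × 0.5000 = 0.2550
d₁ = [ln(332/338) + (0.052 + 0.51²/2)·0.25] / 0.2550 = [-0.0179 + 0.0455] / 0.2550 = 0.1082 ≈ 0.11
√T = √0.25 = 0.5000
φ(d₁) = φ(0.11) = 0.3965
vega = S·φ(d₁)·√T = 332·0.3965·0.5000 = 65.8190
(The put has the same vega.)

65.82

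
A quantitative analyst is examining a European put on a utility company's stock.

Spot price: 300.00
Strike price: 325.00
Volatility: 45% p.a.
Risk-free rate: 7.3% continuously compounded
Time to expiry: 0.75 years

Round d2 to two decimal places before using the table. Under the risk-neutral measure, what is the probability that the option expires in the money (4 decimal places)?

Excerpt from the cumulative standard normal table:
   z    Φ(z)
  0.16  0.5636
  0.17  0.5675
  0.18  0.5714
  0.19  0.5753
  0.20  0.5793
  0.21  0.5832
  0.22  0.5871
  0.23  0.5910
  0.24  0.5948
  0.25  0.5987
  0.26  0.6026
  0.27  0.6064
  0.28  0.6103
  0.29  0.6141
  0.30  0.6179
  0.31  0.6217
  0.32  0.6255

σ√T = 0.45·√0.75 = 0.3897
ln(S/K) + (r + σ²/2)T = ln(300/325) + (0.073 + 0.45²/2)·0.75 = -0.0800 + 0.1307 = 0.0506
d₁ = 0.0506 / 0.3897 = 0.1300 → 0.13
d₂ = d₁ − σ√T = 0.1300 − 0.3897 = -0.2598 → -0.26
Risk-neutral Pr[S_T < K] = N(−d₂) = N(0.26) = 0.6026

0.6026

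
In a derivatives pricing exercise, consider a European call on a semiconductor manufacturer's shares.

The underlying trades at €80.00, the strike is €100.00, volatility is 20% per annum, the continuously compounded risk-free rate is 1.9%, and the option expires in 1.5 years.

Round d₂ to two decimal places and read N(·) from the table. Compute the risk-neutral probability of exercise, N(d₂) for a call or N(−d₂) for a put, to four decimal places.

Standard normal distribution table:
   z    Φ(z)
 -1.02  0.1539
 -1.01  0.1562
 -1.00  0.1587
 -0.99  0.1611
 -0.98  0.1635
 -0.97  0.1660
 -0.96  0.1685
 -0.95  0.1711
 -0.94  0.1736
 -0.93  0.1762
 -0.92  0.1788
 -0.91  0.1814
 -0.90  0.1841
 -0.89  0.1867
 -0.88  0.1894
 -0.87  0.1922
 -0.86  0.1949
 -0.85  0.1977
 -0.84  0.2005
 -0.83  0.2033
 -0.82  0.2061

0.1788

σ√T = 0.2 × 1.2247 = 0.2449
d₁ = [ln(80/100) + (0.019 + ½·0.2²)·1.5] / (σ√T) = (-0.2231 + 0.0585) / 0.2449 = -0.6722 → -0.67
d₂ = -0.6722 − 0.2449 = -0.9171 → -0.92
Pr(exercise) under Q = N(d₂) = 0.1788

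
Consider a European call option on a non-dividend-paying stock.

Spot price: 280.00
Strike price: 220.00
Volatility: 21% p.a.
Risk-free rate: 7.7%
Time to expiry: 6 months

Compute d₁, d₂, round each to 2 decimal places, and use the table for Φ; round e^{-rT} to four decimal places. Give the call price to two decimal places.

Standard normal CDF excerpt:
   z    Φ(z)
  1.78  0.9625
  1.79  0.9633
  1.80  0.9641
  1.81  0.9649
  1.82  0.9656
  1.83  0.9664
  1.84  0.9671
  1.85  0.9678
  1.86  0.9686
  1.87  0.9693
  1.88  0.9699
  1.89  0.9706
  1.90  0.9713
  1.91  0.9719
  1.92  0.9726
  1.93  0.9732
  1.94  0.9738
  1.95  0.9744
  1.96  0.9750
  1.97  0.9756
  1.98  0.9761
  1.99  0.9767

68.75

σ√T = 0.21 × 0.7071 = 0.1485
ln(S/K) + (r + σ²/2)T = ln(280/220) + (0.077 + 0.21²/2)·0.5 = 0.2412 + 0.0495 = 0.2907
d₁ = 0.2907 / 0.1485 = 1.9576 ⇒ 1.96
d₂ = d₁ − σ√T = 1.9576 − 0.1485 = 1.8091 ⇒ 1.81
e^(−rT) = e^(−0.077·0.5) = 0.9622
C = 280·N(1.96) − 220·0.9622·N(1.81) = 280·0.9750 − 220·0.9622·0.9649 = 273.0000 − 204.2539 = 68.7461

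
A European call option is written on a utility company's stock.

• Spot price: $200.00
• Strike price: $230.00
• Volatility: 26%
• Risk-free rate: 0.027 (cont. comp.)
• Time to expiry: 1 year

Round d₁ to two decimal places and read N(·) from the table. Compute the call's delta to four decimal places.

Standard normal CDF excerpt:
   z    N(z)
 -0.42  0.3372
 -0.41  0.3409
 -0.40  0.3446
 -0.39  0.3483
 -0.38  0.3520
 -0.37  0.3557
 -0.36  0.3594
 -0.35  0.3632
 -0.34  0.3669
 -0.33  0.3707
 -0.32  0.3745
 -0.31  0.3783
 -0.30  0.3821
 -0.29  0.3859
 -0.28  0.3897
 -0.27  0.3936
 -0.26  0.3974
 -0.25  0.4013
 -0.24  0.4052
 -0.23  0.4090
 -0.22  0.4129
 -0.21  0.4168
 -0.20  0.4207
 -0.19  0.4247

σ√T = 0.26 × 1.0000 = 0.2600
ln(S/K) + (r + σ²/2)T = ln(200/230) + (0.027 + 0.26²/2)·1 = -0.1398 + 0.0608 = -0.0790
d₁ = -0.0790 / 0.2600 = -0.3037 ⇒ -0.30
N(d₁) = N(-0.30) = 0.3821
Δ_call = N(d₁) = 0.3821

0.3821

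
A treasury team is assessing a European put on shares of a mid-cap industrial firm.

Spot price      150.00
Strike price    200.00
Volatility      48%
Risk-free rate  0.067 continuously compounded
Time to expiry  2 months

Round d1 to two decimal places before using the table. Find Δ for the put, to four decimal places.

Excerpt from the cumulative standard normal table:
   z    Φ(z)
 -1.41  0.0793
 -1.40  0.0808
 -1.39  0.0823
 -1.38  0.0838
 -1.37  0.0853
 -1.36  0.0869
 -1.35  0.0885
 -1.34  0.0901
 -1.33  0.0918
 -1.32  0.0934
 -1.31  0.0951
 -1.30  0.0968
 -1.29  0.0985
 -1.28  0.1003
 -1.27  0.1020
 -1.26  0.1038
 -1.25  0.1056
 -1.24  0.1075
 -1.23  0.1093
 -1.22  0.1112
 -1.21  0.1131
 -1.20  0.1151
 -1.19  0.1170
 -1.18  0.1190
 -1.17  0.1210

-0.9049

T = 0.1667;  σ√T = 0.1960
d₁ = [ln(150/200) + (0.067 + 0.48²/2)·0.1667] / 0.1960 = [-0.2877 + 0.0304] / 0.1960 = -1.3131 ⇒ -1.31
N(d₁) = N(-1.31) = 0.0951
Δ_put = N(d₁) − 1 = 0.0951 − 1 = -0.9049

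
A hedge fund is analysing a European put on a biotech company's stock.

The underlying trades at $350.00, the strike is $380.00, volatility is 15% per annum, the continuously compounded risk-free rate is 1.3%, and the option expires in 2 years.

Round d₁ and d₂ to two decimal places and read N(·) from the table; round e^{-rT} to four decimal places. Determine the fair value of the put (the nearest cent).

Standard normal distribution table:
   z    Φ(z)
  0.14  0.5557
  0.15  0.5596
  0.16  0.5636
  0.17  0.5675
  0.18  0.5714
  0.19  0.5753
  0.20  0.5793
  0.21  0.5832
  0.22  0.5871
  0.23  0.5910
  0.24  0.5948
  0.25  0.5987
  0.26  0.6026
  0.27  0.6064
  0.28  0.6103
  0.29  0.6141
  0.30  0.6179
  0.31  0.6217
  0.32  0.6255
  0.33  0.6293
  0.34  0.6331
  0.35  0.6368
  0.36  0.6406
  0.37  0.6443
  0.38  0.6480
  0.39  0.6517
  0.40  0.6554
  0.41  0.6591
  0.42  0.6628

$41.28

T = 2;  σ√T = 0.2121
ln(S/K) + (r + σ²/2)T = ln(350/380) + (0.013 + 0.15²/2)·2 = -0.0822 + 0.0485 = -0.0337
d₁ = -0.0337 / 0.2121 = -0.1590 which rounds to -0.16
d₂ = d₁ − σ√T = -0.1590 − 0.2121 = -0.3712 which rounds to -0.37
exp(−rT) = exp(−0.013·2) = 0.9743
P = 380·0.9743·N(0.37) − 350·N(0.16) = 380·0.9743·0.6443 − 350·0.5636 = 238.5418 − 197.2600 = 41.2818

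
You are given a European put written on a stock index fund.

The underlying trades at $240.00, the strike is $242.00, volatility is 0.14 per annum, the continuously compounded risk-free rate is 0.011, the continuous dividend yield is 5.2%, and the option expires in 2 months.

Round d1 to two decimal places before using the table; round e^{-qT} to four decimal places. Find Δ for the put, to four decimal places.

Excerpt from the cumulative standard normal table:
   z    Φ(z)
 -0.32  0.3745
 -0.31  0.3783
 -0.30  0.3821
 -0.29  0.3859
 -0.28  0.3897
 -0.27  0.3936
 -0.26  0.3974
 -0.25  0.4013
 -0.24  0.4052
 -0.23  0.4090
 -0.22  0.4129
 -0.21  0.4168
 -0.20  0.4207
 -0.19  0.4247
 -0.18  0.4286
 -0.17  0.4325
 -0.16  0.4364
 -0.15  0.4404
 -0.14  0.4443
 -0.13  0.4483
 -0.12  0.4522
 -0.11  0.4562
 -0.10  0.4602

-0.5897

T = 0.1667;  σ√T = 0.0572
d₁ = [ln(240/242) + (0.011 − 0.052 + 0.14²/2)·0.1667] / 0.0572 = [-0.0083 − 0.0052] / 0.0572 = -0.2362 ≈ -0.24
N(d₁) = N(-0.24) = 0.4052
Δ_put = e^(−qT)·(N(d₁) − 1) = 0.9914·(0.4052 − 1) = -0.5897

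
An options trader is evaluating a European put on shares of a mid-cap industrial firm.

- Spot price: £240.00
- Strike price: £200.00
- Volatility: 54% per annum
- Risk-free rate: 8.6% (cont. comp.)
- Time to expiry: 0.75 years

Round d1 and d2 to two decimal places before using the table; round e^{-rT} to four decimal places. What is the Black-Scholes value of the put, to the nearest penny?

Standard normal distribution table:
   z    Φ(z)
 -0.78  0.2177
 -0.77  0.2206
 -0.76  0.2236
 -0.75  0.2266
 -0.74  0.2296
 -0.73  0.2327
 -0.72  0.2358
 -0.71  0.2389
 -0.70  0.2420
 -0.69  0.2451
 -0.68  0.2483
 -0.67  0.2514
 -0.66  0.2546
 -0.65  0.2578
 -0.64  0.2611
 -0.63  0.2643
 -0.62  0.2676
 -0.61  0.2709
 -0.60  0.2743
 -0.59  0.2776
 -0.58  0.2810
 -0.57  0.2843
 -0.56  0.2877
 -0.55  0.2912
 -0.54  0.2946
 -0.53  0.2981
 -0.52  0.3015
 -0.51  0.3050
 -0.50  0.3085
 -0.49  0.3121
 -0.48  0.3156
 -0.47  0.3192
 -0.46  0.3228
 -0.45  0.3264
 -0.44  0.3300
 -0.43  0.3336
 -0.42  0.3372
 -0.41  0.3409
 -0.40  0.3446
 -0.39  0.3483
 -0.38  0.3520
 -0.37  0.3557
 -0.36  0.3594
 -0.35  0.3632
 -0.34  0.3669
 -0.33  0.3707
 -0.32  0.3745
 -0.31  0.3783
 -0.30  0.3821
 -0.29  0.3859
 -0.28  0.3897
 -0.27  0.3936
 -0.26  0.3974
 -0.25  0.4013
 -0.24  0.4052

£18.69

T = 0.75;  σ√T = 0.4677
d₁ = [ln(240/200) + (0.086 + 0.54²/2)·0.75] / 0.4677 = [0.1823 + 0.1739] / 0.4677 = 0.7616 ⇒ 0.76
d₂ = d₁ − σ√T = 0.7616 − 0.4677 = 0.2940 ⇒ 0.29
e^(−rT) = e^(−0.086·0.75) = 0.9375
N(−d₂) = N(-0.29) = 0.3859;  N(−d₁) = N(-0.76) = 0.2236
P = 200·0.9375·0.3859 − 240·0.2236 = 72.3563 − 53.6640 = 18.6923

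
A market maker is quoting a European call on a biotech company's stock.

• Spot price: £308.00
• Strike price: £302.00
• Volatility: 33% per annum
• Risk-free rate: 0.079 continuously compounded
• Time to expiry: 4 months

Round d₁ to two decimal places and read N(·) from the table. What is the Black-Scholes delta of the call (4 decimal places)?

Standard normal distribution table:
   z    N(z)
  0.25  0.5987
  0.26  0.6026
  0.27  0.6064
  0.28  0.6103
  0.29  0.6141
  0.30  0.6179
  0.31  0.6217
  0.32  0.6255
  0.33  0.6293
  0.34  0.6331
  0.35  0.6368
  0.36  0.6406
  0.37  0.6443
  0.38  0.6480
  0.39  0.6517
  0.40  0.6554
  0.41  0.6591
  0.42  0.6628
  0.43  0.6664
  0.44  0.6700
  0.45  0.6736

0.6331

σ√T = 0.33 × 0.5774 = 0.1905
ln(S/K) + (r + σ²/2)T = ln(308/302) + (0.079 + 0.33²/2)·0.3333 = 0.0197 + 0.0445 = 0.0642
d₁ = 0.0642 / 0.1905 = 0.3367 → 0.34
N(d₁) = N(0.34) = 0.6331
Δ_call = N(d₁) = 0.6331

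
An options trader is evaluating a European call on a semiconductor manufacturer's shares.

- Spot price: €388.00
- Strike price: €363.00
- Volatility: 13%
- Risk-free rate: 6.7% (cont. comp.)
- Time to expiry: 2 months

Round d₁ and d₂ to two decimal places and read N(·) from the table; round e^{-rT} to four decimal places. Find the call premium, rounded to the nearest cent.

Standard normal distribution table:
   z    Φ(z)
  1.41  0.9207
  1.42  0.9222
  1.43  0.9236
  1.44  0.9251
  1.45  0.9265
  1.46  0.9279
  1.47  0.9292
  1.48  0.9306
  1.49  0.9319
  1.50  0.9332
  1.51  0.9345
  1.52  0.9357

€29.49

σ√T = 0.13 × 0.4082 = 0.0531
ln(S/K) + (r + σ²/2)T = ln(388/363) + (0.067 + 0.13²/2)·0.1667 = 0.0666 + 0.0126 = 0.0792
d₁ = 0.0792 / 0.0531 = 1.4919 which rounds to 1.49
d₂ = d₁ − σ√T = 1.4919 − 0.0531 = 1.4388 which rounds to 1.44
e^(−rT) = e^(−0.067·0.1667) = 0.9889
C = 388·N(1.49) − 363·0.9889·N(1.44) = 388·0.9319 − 363·0.9889·0.9251 = 361.5772 − 332.0838 = 29.4934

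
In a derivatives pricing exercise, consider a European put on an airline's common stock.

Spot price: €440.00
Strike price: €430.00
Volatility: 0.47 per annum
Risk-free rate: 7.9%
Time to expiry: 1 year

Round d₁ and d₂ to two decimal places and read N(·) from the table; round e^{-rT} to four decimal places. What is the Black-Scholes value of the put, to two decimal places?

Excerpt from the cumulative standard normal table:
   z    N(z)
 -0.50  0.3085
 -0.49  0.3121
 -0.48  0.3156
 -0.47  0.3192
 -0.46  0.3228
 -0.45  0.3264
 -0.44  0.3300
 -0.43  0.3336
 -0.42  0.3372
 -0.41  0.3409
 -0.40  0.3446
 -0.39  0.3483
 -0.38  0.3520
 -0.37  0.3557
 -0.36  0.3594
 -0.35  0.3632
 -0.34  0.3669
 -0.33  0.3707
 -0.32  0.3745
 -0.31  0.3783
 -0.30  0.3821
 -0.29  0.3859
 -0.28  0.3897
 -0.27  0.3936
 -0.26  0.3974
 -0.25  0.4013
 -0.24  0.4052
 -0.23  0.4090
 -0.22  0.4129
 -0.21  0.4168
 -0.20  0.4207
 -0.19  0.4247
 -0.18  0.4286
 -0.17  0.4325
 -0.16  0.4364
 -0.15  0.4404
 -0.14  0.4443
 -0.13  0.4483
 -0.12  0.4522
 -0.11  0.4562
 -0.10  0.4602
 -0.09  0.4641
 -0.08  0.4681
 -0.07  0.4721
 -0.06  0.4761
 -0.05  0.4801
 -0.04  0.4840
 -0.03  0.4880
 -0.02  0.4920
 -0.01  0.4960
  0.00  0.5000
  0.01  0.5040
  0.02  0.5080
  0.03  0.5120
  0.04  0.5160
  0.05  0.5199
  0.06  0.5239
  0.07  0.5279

T = 1;  σ√T = 0.4700
d₁ = [ln(440/430) + (0.079 + ½·0.47²)·1] / (σ√T) = (0.0230 + 0.1895) / 0.4700 = 0.4520 which rounds to 0.45
d₂ = 0.4520 − 0.4700 = -0.0180 which rounds to -0.02
exp(−rT) = exp(−0.079·1) = 0.9240
N(−d₂) = N(0.02) = 0.5080;  N(−d₁) = N(-0.45) = 0.3264
P = 430·0.9240·0.5080 − 440·0.3264 = 201.8386 − 143.6160 = 58.2226

€58.22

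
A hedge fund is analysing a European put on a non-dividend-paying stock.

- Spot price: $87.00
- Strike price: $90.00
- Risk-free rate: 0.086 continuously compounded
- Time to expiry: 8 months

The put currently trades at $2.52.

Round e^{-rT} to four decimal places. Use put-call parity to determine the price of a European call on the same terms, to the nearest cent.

$4.53

e^(−rT) = e^(−0.086·0.6667) = 0.9443
Put-call parity: C − P = S − K·e^(−rT) = 87 − 90·0.9443 = 87 − 84.9870 = 2.0130
C = P + (C − P) = 2.52 + (2.0130) = 4.5330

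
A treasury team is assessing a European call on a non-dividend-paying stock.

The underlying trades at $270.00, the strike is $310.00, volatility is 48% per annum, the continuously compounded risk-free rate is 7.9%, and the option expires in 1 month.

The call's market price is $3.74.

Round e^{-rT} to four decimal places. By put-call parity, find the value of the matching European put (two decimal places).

$41.69

e^(−rT) = e^(−0.079·0.08333) = 0.9934
Put-call parity: C − P = S − K·e^(−rT) = 270 − 310·0.9934 = 270 − 307.9540 = -37.9540
P = C − (C − P) = 3.74 − (-37.9540) = 41.6940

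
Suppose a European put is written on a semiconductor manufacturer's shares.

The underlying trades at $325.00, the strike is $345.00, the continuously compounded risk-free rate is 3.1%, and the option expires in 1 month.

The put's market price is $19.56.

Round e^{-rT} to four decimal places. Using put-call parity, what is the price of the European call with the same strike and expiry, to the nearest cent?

$0.46

e^(−rT) = e^(−0.031·0.08333) = 0.9974
Put-call parity: C − P = S − K·e^(−rT) = 325 − 345·0.9974 = 325 − 344.1030 = -19.1030
C = P + (C − P) = 19.56 + (-19.1030) = 0.4570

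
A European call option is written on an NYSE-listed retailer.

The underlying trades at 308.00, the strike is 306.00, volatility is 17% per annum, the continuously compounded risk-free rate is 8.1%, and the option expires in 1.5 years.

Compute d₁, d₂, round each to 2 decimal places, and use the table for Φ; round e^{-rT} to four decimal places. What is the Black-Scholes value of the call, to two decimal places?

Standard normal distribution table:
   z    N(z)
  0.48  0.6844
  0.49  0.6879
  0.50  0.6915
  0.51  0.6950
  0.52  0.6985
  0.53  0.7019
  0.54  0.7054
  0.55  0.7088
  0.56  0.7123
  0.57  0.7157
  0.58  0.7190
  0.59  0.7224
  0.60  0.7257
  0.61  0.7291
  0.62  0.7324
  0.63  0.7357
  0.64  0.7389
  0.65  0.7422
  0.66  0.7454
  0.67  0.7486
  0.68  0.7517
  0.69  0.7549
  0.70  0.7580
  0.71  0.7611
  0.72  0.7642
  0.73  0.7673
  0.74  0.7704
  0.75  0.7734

47.03

σ√T = 0.17 × 1.2247 = 0.2082
d₁ = [ln(308/306) + (0.081 + 0.17²/2)·1.5] / 0.2082 = [0.0065 + 0.1432] / 0.2082 = 0.7189 which rounds to 0.72
d₂ = d₁ − σ√T = 0.7189 − 0.2082 = 0.5107 which rounds to 0.51
e^(−rT) = e^(−0.081·1.5) = 0.8856
N(d₁) = N(0.72) = 0.7642;  N(d₂) = N(0.51) = 0.6950
C = 308·0.7642 − 306·0.8856·0.6950 = 235.3736 − 188.3406 = 47.0330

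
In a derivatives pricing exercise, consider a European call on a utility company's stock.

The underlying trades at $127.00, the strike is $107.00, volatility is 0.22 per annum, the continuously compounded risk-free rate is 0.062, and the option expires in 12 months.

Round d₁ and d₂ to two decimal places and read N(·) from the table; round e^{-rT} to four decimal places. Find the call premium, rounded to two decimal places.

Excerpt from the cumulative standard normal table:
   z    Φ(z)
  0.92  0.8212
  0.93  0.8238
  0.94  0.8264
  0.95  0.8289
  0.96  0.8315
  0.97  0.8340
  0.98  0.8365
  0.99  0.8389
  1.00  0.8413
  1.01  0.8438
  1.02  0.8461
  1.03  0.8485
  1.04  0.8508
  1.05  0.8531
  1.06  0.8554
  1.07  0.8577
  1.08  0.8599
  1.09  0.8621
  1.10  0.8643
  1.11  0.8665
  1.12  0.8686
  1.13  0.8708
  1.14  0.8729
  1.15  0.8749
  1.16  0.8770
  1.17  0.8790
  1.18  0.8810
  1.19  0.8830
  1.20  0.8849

σ√T = 0.22·√1 = 0.2200
d₁ = [ln(127/107) + (0.062 + ½·0.22²)·1] / (σ√T) = (0.1714 + 0.0862) / 0.2200 = 1.1707 ≈ 1.17
d₂ = 1.1707 − 0.2200 = 0.9507 ≈ 0.95
e^(−rT) = e^(−0.062·1) = 0.9399
N(d₁) = N(1.17) = 0.8790;  N(d₂) = N(0.95) = 0.8289
C = 127·0.8790 − 107·0.9399·0.8289 = 111.6330 − 83.3619 = 28.2711

$28.27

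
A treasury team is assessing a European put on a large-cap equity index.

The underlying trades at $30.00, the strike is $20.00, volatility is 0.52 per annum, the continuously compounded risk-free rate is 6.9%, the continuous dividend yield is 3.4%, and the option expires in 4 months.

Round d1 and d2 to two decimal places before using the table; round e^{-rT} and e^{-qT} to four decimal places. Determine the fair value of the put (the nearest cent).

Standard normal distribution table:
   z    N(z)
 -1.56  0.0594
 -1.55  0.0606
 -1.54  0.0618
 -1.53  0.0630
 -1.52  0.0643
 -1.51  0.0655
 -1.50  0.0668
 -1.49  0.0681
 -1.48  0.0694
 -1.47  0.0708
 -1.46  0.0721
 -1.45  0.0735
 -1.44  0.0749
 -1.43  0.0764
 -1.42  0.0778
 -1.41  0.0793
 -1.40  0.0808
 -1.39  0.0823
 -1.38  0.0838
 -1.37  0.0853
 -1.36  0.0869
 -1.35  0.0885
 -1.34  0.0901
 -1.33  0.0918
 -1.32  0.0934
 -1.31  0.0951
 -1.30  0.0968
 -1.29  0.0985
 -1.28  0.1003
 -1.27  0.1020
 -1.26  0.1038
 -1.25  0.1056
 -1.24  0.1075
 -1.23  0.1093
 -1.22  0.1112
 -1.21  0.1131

T = 0.3333;  σ√T = 0.3002
ln(S/K) + (r − q + σ²/2)T = ln(30/20) + (0.069 − 0.034 + 0.52²/2)·0.3333 = 0.4055 + 0.0567 = 0.4622
d₁ = 0.4622 / 0.3002 = 1.5395 ⇒ 1.54
d₂ = d₁ − σ√T = 1.5395 − 0.3002 = 1.2393 ⇒ 1.24
e^(−qT) = e^(−0.034·0.3333) = 0.9887;  e^(−rT) = e^(−0.069·0.3333) = 0.9773
P = 20·0.9773·N(-1.24) − 30·0.9887·N(-1.54) = 20·0.9773·0.1075 − 30·0.9887·0.0618 = 2.1012 − 1.8330 = 0.2681

$0.27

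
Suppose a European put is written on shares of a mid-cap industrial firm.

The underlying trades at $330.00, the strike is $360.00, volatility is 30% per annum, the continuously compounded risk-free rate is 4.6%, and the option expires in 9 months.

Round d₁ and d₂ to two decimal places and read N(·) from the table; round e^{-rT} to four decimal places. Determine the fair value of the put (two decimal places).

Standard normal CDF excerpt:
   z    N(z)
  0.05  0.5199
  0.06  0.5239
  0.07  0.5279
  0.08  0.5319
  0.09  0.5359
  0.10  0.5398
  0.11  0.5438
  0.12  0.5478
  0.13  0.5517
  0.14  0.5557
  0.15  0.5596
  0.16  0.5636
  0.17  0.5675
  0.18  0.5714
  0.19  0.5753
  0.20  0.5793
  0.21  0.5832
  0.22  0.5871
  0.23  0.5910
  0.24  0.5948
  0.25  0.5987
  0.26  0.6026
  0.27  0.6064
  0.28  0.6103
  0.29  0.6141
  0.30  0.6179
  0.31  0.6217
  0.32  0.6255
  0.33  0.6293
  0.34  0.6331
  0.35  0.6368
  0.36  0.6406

T = 0.75;  σ√T = 0.2598
d₁ = [ln(330/360) + (0.046 + 0.3²/2)·0.75] / 0.2598 = [-0.0870 + 0.0683] / 0.2598 = -0.0722 ⇒ -0.07
d₂ = d₁ − σ√T = -0.0722 − 0.2598 = -0.3320 ⇒ -0.33
exp(−rT) = exp(−0.046·0.75) = 0.9661
P = 360·0.9661·N(0.33) − 330·N(0.07) = 360·0.9661·0.6293 − 330·0.5279 = 218.8680 − 174.2070 = 44.6610

$44.66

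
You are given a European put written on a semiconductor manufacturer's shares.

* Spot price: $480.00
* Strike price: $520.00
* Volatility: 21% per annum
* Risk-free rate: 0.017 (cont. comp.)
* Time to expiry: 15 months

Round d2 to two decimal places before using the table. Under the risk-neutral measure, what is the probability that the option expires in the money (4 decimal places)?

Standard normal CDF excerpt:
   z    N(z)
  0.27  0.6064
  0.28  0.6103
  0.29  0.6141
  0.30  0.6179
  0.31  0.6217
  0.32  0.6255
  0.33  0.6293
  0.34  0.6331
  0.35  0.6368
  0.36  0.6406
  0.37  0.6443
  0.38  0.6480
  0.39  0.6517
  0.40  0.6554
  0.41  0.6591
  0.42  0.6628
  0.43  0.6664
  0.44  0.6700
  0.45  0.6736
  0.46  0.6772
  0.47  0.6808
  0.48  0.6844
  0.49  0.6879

0.6443

T = 1.25;  σ√T = 0.2348
d₁ = [ln(480/520) + (0.017 + 0.21²/2)·1.25] / 0.2348 = [-0.0800 + 0.0488] / 0.2348 = -0.1330 → -0.13
d₂ = d₁ − σ√T = -0.1330 − 0.2348 = -0.3678 → -0.37
Risk-neutral Pr[S_T < K] = N(−d₂) = N(0.37) = 0.6443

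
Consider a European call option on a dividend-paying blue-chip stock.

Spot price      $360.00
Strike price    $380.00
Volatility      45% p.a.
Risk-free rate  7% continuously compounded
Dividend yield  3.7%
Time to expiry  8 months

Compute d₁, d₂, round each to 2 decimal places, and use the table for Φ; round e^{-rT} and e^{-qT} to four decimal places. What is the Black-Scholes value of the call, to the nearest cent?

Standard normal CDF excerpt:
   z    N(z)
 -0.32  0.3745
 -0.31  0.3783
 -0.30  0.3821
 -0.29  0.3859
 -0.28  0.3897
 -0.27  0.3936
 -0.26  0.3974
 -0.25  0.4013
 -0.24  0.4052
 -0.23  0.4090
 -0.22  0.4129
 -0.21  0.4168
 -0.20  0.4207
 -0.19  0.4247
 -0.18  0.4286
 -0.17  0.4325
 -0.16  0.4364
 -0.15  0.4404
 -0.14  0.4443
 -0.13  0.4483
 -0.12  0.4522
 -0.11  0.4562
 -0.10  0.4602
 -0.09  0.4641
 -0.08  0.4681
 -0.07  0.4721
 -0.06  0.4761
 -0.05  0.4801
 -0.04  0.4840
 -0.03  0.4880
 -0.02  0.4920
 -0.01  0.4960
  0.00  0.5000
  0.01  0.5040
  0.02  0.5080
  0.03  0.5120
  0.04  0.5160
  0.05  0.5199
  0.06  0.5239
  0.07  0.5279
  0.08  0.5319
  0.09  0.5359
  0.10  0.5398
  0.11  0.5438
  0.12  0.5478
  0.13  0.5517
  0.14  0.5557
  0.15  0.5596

σ√T = 0.45 × 0.8165 = 0.3674
ln(S/K) + (r − q + σ²/2)T = ln(360/380) + (0.07 − 0.037 + 0.45²/2)·0.6667 = -0.0541 + 0.0895 = 0.0354
d₁ = 0.0354 / 0.3674 = 0.0964 ⇒ 0.10
d₂ = d₁ − σ√T = 0.0964 − 0.3674 = -0.2710 ⇒ -0.27
exp(−qT) = exp(−0.037·0.6667) = 0.9756;  exp(−rT) = exp(−0.07·0.6667) = 0.9544
N(d₁) = N(0.10) = 0.5398;  N(d₂) = N(-0.27) = 0.3936
C = 360·0.9756·0.5398 − 380·0.9544·0.3936 = 189.5864 − 142.7477 = 46.8387

$46.84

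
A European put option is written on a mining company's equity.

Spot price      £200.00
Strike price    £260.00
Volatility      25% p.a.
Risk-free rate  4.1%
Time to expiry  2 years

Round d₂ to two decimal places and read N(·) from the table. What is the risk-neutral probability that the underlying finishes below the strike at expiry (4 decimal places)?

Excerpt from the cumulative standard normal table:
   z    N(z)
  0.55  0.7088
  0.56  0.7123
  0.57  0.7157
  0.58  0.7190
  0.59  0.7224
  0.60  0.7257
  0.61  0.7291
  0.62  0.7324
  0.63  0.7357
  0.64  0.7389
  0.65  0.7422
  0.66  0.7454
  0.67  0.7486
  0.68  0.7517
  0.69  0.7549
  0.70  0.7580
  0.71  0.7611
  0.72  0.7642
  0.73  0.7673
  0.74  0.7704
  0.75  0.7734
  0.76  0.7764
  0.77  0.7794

0.7549

σ√T = 0.25·√2 = 0.3536
ln(S/K) + (r + σ²/2)T = ln(200/260) + (0.041 + 0.25²/2)·2 = -0.2624 + 0.1445 = -0.1179
d₁ = -0.1179 / 0.3536 = -0.3334 → -0.33
d₂ = d₁ − σ√T = -0.3334 − 0.3536 = -0.6869 → -0.69
Risk-neutral Pr[S_T < K] = N(−d₂) = N(0.69) = 0.7549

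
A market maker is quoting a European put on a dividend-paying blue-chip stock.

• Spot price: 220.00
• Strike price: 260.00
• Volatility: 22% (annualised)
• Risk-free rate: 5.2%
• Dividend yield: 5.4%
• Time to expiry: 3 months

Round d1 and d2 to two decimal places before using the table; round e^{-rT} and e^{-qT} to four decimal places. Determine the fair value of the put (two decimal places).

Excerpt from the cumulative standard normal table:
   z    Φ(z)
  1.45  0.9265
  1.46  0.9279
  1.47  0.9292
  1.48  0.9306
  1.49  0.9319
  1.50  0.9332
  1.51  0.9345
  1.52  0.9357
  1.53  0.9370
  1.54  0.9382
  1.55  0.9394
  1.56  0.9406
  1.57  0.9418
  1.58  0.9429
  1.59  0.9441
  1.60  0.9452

40.31

σ√T = 0.22 × 0.5000 = 0.1100
d₁ = [ln(220/260) + (0.052 − 0.054 + 0.22²/2)·0.25] / 0.1100 = [-0.1671 + 0.0055] / 0.1100 = -1.4682 which rounds to -1.47
d₂ = d₁ − σ√T = -1.4682 − 0.1100 = -1.5782 which rounds to -1.58
exp(−qT) = exp(−0.054·0.25) = 0.9866;  exp(−rT) = exp(−0.052·0.25) = 0.9871
N(−d₂) = N(1.58) = 0.9429;  N(−d₁) = N(1.47) = 0.9292
P = 260·0.9871·0.9429 − 220·0.9866·0.9292 = 241.9915 − 201.6847 = 40.3068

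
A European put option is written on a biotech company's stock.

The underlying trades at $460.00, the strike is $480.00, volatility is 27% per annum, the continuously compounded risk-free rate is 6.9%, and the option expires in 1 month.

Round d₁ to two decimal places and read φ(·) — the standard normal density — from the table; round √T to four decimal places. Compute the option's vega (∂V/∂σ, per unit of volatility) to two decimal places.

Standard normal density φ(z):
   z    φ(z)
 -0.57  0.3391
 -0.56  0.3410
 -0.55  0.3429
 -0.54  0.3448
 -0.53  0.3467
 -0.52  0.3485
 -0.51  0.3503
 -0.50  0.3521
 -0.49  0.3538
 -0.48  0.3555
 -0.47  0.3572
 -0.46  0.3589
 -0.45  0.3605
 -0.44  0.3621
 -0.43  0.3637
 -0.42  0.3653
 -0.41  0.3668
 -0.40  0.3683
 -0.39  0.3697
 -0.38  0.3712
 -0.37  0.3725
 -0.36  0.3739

48.30

T = 0.08333;  σ√T = 0.0779
d₁ = [ln(460/480) + (0.069 + 0.27²/2)·0.08333] / 0.0779 = [-0.0426 + 0.0088] / 0.0779 = -0.4333 which rounds to -0.43
√T = √0.08333 = 0.2887
φ(d₁) = φ(-0.43) = 0.3637
vega = S·φ(d₁)·√T = 460·0.3637·0.2887 = 48.3001
(Call and put vega coincide under Black-Scholes.)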